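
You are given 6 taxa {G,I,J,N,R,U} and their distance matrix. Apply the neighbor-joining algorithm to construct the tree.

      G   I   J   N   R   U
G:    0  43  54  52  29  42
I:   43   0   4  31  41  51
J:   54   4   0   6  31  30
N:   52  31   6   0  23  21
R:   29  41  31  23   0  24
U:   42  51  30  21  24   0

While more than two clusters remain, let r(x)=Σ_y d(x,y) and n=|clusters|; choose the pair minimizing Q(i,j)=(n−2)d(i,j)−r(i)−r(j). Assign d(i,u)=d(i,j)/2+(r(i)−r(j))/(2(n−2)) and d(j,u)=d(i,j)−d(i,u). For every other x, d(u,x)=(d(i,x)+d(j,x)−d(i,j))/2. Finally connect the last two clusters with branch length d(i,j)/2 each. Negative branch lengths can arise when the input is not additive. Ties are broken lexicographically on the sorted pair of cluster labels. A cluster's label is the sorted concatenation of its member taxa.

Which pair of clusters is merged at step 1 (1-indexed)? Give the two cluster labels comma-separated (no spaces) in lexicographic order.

I,J

1. join I+J (d=4, Q=-279) ⇒ IJ; edges |I|=61/8, |J|=-29/8
  updated: d(G,IJ)=93/2, d(IJ,N)=33/2, d(IJ,R)=34, d(IJ,U)=77/2
2. join IJ+N (d=33/2, Q=-397/2) ⇒ IJN; edges |IJ|=145/12, |N|=53/12
  updated: d(G,IJN)=41, d(IJN,R)=81/4, d(IJN,U)=43/2
3. join G+R (d=29, Q=-509/4) ⇒ GR; edges |G|=387/16, |R|=77/16
  updated: d(GR,IJN)=129/8, d(GR,U)=37/2
4. join GR+IJN (d=129/8, Q=-449/8) ⇒ GIJNR; edges |GR|=105/16, |IJN|=153/16
  updated: d(GIJNR,U)=191/16
5. join GIJNR+U (d=191/16) ⇒ GIJNRU; edges |GIJNR|=191/32, |U|=191/32
final tree: (((G:387/16,R:77/16):105/16,((I:61/8,J:-29/8):145/12,N:53/12):153/16):191/32,U:191/32)
total length: 1241/16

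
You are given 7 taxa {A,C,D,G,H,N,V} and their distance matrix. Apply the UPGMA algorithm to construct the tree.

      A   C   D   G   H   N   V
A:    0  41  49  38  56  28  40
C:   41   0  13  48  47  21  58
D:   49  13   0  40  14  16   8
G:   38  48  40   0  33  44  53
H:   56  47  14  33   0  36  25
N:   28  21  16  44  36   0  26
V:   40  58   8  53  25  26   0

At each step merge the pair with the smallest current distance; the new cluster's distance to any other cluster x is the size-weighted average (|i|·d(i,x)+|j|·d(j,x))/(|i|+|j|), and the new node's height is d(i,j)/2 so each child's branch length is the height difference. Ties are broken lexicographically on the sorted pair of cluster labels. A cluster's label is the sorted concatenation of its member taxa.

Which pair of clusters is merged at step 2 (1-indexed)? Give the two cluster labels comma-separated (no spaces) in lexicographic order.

1. join D+V (d=8) ⇒ DV; edges |D|=4, |V|=4
  updated: d(A,DV)=89/2, d(C,DV)=71/2, d(DV,G)=93/2, d(DV,H)=39/2, d(DV,N)=21
2. join DV+H (d=39/2) ⇒ DHV; edges |DV|=23/4, |H|=39/4
  updated: d(A,DHV)=145/3, d(C,DHV)=118/3, d(DHV,G)=42, d(DHV,N)=26
3. join C+N (d=21) ⇒ CN; edges |C|=21/2, |N|=21/2
  updated: d(A,CN)=69/2, d(CN,DHV)=98/3, d(CN,G)=46
4. join CN+DHV (d=98/3) ⇒ CDHNV; edges |CN|=35/6, |DHV|=79/12
  updated: d(A,CDHNV)=214/5, d(CDHNV,G)=218/5
5. join A+G (d=38) ⇒ AG; edges |A|=19, |G|=19
  updated: d(AG,CDHNV)=216/5
6. join AG+CDHNV (d=216/5) ⇒ ACDGHNV; edges |AG|=13/5, |CDHNV|=79/15
final tree: ((A:19,G:19):13/5,((C:21/2,N:21/2):35/6,((D:4,V:4):23/4,H:39/4):79/12):79/15)
total length: 6167/60

DV,H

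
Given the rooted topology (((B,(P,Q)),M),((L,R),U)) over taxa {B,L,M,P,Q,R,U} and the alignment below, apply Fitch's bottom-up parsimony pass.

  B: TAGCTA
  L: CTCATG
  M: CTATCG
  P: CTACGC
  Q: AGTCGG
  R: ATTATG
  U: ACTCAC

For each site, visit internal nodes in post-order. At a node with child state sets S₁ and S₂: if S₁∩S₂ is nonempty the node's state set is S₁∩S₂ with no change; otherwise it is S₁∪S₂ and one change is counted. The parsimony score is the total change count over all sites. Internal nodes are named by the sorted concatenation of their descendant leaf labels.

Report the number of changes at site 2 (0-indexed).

4

PQ@0: {C} ∪ {A} = {A,C} (union, +1)
BPQ@0: {T} ∪ {A,C} = {A,C,T} (union, +1)
BMPQ@0: {A,C,T} ∩ {C} = {C} (intersection, +0)
LR@0: {C} ∪ {A} = {A,C} (union, +1)
LRU@0: {A,C} ∩ {A} = {A} (intersection, +0)
BLMPQRU@0: {C} ∪ {A} = {A,C} (union, +1)
PQ@1: {T} ∪ {G} = {G,T} (union, +1)
BPQ@1: {A} ∪ {G,T} = {A,G,T} (union, +1)
BMPQ@1: {A,G,T} ∩ {T} = {T} (intersection, +0)
LR@1: {T} ∩ {T} = {T} (intersection, +0)
LRU@1: {T} ∪ {C} = {C,T} (union, +1)
BLMPQRU@1: {T} ∩ {C,T} = {T} (intersection, +0)
PQ@2: {A} ∪ {T} = {A,T} (union, +1)
BPQ@2: {G} ∪ {A,T} = {A,G,T} (union, +1)
BMPQ@2: {A,G,T} ∩ {A} = {A} (intersection, +0)
LR@2: {C} ∪ {T} = {C,T} (union, +1)
LRU@2: {C,T} ∩ {T} = {T} (intersection, +0)
BLMPQRU@2: {A} ∪ {T} = {A,T} (union, +1)
PQ@3: {C} ∩ {C} = {C} (intersection, +0)
BPQ@3: {C} ∩ {C} = {C} (intersection, +0)
BMPQ@3: {C} ∪ {T} = {C,T} (union, +1)
LR@3: {A} ∩ {A} = {A} (intersection, +0)
LRU@3: {A} ∪ {C} = {A,C} (union, +1)
BLMPQRU@3: {C,T} ∩ {A,C} = {C} (intersection, +0)
PQ@4: {G} ∩ {G} = {G} (intersection, +0)
BPQ@4: {T} ∪ {G} = {G,T} (union, +1)
BMPQ@4: {G,T} ∪ {C} = {C,G,T} (union, +1)
LR@4: {T} ∩ {T} = {T} (intersection, +0)
LRU@4: {T} ∪ {A} = {A,T} (union, +1)
BLMPQRU@4: {C,G,T} ∩ {A,T} = {T} (intersection, +0)
PQ@5: {C} ∪ {G} = {C,G} (union, +1)
BPQ@5: {A} ∪ {C,G} = {A,C,G} (union, +1)
BMPQ@5: {A,C,G} ∩ {G} = {G} (intersection, +0)
LR@5: {G} ∩ {G} = {G} (intersection, +0)
LRU@5: {G} ∪ {C} = {C,G} (union, +1)
BLMPQRU@5: {G} ∩ {C,G} = {G} (intersection, +0)
per-site changes: [4, 3, 4, 2, 3, 3]; total = 19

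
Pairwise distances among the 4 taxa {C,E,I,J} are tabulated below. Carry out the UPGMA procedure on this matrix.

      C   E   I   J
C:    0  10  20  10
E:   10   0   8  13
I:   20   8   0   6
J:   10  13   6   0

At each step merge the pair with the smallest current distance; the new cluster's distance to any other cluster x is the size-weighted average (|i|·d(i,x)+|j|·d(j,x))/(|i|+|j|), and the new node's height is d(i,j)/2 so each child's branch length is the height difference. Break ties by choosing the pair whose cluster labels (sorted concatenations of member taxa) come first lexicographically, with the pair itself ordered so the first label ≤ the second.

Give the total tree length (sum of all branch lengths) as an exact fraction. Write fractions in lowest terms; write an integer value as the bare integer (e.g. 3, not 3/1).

1. join I+J (d=6) ⇒ IJ; edges |I|=3, |J|=3
  updated: d(C,IJ)=15, d(E,IJ)=21/2
2. join C+E (d=10) ⇒ CE; edges |C|=5, |E|=5
  updated: d(CE,IJ)=51/4
3. join CE+IJ (d=51/4) ⇒ CEIJ; edges |CE|=11/8, |IJ|=27/8
final tree: ((C:5,E:5):11/8,(I:3,J:3):27/8)
total length: 83/4

83/4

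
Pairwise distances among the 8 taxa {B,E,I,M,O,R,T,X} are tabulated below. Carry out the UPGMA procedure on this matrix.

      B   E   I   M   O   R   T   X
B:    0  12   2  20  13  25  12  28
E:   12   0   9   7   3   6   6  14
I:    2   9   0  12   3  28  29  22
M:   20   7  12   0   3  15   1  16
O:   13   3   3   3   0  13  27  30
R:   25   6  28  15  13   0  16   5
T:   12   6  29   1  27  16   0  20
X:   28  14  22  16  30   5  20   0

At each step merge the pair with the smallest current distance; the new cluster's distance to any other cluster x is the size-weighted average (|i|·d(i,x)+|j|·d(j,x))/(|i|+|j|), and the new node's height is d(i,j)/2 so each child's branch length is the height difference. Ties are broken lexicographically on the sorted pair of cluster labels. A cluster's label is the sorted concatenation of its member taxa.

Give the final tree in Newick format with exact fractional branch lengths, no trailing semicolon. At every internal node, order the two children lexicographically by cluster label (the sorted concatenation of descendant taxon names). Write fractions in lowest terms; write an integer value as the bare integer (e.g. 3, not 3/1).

((((B:1,I:1):29/8,(E:3/2,O:3/2):25/8):21/8,(M:1/2,T:1/2):27/4):59/24,(R:5/2,X:5/2):173/24)

1. join M+T (d=1) ⇒ MT; edges |M|=1/2, |T|=1/2
  updated: d(B,MT)=16, d(E,MT)=13/2, d(I,MT)=41/2, d(MT,O)=15, d(MT,R)=31/2, d(MT,X)=18
2. join B+I (d=2) ⇒ BI; edges |B|=1, |I|=1
  updated: d(BI,E)=21/2, d(BI,MT)=73/4, d(BI,O)=8, d(BI,R)=53/2, d(BI,X)=25
3. join E+O (d=3) ⇒ EO; edges |E|=3/2, |O|=3/2
  updated: d(BI,EO)=37/4, d(EO,MT)=43/4, d(EO,R)=19/2, d(EO,X)=22
4. join R+X (d=5) ⇒ RX; edges |R|=5/2, |X|=5/2
  updated: d(BI,RX)=103/4, d(EO,RX)=63/4, d(MT,RX)=67/4
5. join BI+EO (d=37/4) ⇒ BEIO; edges |BI|=29/8, |EO|=25/8
  updated: d(BEIO,MT)=29/2, d(BEIO,RX)=83/4
6. join BEIO+MT (d=29/2) ⇒ BEIMOT; edges |BEIO|=21/8, |MT|=27/4
  updated: d(BEIMOT,RX)=233/12
7. join BEIMOT+RX (d=233/12) ⇒ BEIMORTX; edges |BEIMOT|=59/24, |RX|=173/24
final tree: ((((B:1,I:1):29/8,(E:3/2,O:3/2):25/8):21/8,(M:1/2,T:1/2):27/4):59/24,(R:5/2,X:5/2):173/24)
total length: 883/24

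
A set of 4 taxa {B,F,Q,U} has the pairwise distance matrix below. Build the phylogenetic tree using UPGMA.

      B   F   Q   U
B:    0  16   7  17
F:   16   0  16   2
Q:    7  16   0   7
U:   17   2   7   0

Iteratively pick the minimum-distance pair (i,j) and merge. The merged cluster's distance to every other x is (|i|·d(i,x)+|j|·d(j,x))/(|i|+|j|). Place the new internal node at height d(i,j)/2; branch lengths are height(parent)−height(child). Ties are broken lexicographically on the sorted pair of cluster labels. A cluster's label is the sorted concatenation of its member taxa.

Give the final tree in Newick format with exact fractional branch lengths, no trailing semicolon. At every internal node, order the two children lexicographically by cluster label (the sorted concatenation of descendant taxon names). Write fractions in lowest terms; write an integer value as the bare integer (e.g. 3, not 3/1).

iteration 1: select F,U (d=2); attach at lengths (1, 1); label the merged cluster FU
  updated: d(B,FU)=33/2, d(FU,Q)=23/2
iteration 2: select B,Q (d=7); attach at lengths (7/2, 7/2); label the merged cluster BQ
  updated: d(BQ,FU)=14
iteration 3: select BQ,FU (d=14); attach at lengths (7/2, 6); label the merged cluster BFQU
final tree: ((B:7/2,Q:7/2):7/2,(F:1,U:1):6)
total length: 37/2

((B:7/2,Q:7/2):7/2,(F:1,U:1):6)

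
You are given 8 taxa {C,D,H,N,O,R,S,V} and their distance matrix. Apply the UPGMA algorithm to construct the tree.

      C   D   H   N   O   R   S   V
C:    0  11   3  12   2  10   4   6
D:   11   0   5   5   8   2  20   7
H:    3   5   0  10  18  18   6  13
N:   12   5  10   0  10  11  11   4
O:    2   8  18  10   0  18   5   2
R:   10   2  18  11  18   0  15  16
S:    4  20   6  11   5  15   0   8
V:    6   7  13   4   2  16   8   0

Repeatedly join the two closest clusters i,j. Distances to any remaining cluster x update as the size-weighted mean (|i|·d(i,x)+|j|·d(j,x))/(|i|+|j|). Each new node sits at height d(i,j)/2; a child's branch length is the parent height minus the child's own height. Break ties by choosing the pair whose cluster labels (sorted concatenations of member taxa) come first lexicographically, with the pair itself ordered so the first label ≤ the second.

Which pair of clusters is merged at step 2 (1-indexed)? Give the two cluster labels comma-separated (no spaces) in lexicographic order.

D,R

step 1: merge (C,O) at d=2; branch lengths C→1, O→1; new cluster CO
  updated: d(CO,D)=19/2, d(CO,H)=21/2, d(CO,N)=11, d(CO,R)=14, d(CO,S)=9/2, d(CO,V)=4
step 2: merge (D,R) at d=2; branch lengths D→1, R→1; new cluster DR
  updated: d(CO,DR)=47/4, d(DR,H)=23/2, d(DR,N)=8, d(DR,S)=35/2, d(DR,V)=23/2
step 3: merge (CO,V) at d=4; branch lengths CO→1, V→2; new cluster COV
  updated: d(COV,DR)=35/3, d(COV,H)=34/3, d(COV,N)=26/3, d(COV,S)=17/3
step 4: merge (COV,S) at d=17/3; branch lengths COV→5/6, S→17/6; new cluster COSV
  updated: d(COSV,DR)=105/8, d(COSV,H)=10, d(COSV,N)=37/4
step 5: merge (DR,N) at d=8; branch lengths DR→3, N→4; new cluster DNR
  updated: d(COSV,DNR)=71/6, d(DNR,H)=11
step 6: merge (COSV,H) at d=10; branch lengths COSV→13/6, H→5; new cluster CHOSV
  updated: d(CHOSV,DNR)=35/3
step 7: merge (CHOSV,DNR) at d=35/3; branch lengths CHOSV→5/6, DNR→11/6; new cluster CDHNORSV
final tree: (((((C:1,O:1):1,V:2):5/6,S:17/6):13/6,H:5):5/6,((D:1,R:1):3,N:4):11/6)
total length: 55/2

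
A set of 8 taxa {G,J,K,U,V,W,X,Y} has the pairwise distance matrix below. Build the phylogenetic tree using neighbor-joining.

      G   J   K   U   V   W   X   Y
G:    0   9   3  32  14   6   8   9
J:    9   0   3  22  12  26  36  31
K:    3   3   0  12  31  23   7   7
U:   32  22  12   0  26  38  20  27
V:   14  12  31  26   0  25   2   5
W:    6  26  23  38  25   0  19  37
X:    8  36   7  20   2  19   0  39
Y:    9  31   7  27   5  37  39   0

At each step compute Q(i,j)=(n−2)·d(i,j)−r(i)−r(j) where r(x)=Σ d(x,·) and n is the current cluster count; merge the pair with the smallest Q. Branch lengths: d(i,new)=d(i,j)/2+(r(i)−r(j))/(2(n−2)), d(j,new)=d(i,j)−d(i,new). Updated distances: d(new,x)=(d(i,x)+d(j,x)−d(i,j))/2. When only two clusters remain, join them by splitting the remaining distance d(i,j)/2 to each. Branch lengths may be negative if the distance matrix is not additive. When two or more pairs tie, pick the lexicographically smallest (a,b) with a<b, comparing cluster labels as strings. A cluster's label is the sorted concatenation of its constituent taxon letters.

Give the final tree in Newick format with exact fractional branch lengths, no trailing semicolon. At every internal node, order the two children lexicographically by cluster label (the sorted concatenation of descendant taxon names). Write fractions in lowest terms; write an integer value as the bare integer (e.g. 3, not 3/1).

((((((G:-87/20,W:207/20):133/32,X:203/32):155/48,(V:-5/6,Y:35/6):403/48):135/32,U:395/32):101/32,J:205/32):-109/64,K:-109/64)

1. join V+Y (d=5, Q=-240) ⇒ VY; edges |V|=-5/6, |Y|=35/6
  updated: d(G,VY)=9, d(J,VY)=19, d(K,VY)=33/2, d(U,VY)=24, d(VY,W)=57/2, d(VY,X)=18
2. join G+W (d=6, Q=-355/2) ⇒ GW; edges |G|=-87/20, |W|=207/20
  updated: d(GW,J)=29/2, d(GW,K)=10, d(GW,U)=32, d(GW,VY)=63/4, d(GW,X)=21/2
3. join GW+X (d=21/2, Q=-529/4) ⇒ GWX; edges |GW|=133/32, |X|=203/32
  updated: d(GWX,J)=20, d(GWX,K)=13/4, d(GWX,U)=83/4, d(GWX,VY)=93/8
4. join GWX+VY (d=93/8, Q=-735/8) ⇒ GVWXY; edges |GWX|=155/48, |VY|=403/48
  updated: d(GVWXY,J)=219/16, d(GVWXY,K)=65/16, d(GVWXY,U)=265/16
5. join GVWXY+U (d=265/16, Q=-207/4) ⇒ GUVWXY; edges |GVWXY|=135/32, |U|=395/32
  updated: d(GUVWXY,J)=153/16, d(GUVWXY,K)=-1/4
6. join GUVWXY+J (d=153/16, Q=-197/16) ⇒ GJUVWXY; edges |GUVWXY|=101/32, |J|=205/32
  updated: d(GJUVWXY,K)=-109/32
7. join GJUVWXY+K (d=-109/32) ⇒ GJKUVWXY; edges |GJUVWXY|=-109/64, |K|=-109/64
final tree: ((((((G:-87/20,W:207/20):133/32,X:203/32):155/48,(V:-5/6,Y:35/6):403/48):135/32,U:395/32):101/32,J:205/32):-109/64,K:-109/64)
total length: 1787/32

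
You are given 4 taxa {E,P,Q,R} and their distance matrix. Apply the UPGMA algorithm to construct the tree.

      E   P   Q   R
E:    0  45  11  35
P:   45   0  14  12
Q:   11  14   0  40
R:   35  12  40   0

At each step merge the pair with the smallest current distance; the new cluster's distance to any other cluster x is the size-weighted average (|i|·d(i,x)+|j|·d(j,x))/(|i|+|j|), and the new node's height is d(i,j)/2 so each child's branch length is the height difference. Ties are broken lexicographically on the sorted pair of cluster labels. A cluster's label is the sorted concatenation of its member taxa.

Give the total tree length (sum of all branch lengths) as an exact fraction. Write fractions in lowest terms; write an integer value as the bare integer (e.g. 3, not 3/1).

step 1: merge (E,Q) at d=11; branch lengths E→11/2, Q→11/2; new cluster EQ
  updated: d(EQ,P)=59/2, d(EQ,R)=75/2
step 2: merge (P,R) at d=12; branch lengths P→6, R→6; new cluster PR
  updated: d(EQ,PR)=67/2
step 3: merge (EQ,PR) at d=67/2; branch lengths EQ→45/4, PR→43/4; new cluster EPQR
final tree: ((E:11/2,Q:11/2):45/4,(P:6,R:6):43/4)
total length: 45

45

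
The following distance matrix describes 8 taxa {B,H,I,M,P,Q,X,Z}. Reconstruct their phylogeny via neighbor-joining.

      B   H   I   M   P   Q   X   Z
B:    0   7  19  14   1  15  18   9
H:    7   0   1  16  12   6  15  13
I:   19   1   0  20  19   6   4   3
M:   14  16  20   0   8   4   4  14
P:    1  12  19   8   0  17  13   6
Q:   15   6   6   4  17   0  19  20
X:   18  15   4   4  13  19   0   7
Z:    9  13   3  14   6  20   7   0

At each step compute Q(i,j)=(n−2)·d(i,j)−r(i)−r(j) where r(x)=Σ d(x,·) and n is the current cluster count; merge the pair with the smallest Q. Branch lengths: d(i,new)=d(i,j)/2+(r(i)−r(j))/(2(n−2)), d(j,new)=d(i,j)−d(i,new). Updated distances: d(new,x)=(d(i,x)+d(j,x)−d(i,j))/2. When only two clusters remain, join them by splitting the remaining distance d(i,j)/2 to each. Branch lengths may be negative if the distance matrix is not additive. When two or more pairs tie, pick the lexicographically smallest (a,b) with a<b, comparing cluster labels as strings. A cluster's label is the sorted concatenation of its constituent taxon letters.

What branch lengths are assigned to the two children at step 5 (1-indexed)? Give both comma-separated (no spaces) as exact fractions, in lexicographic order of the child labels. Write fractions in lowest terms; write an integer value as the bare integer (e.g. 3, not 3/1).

1. join B+P (d=1, Q=-153) ⇒ BP; edges |B|=13/12, |P|=-1/12
  updated: d(BP,H)=9, d(BP,I)=37/2, d(BP,M)=21/2, d(BP,Q)=31/2, d(BP,X)=15, d(BP,Z)=7
2. join M+Q (d=4, Q=-119) ⇒ MQ; edges |M|=9/5, |Q|=11/5
  updated: d(BP,MQ)=11, d(H,MQ)=9, d(I,MQ)=11, d(MQ,X)=19/2, d(MQ,Z)=15
3. join H+I (d=1, Q=-161/2) ⇒ HI; edges |H|=27/16, |I|=-11/16
  updated: d(BP,HI)=53/4, d(HI,MQ)=19/2, d(HI,X)=9, d(HI,Z)=15/2
4. join BP+Z (d=7, Q=-247/4) ⇒ BPZ; edges |BP|=41/8, |Z|=15/8
  updated: d(BPZ,HI)=55/8, d(BPZ,MQ)=19/2, d(BPZ,X)=15/2
5. join BPZ+HI (d=55/8, Q=-71/2) ⇒ BHIPZ; edges |BPZ|=49/16, |HI|=61/16
  updated: d(BHIPZ,MQ)=97/16, d(BHIPZ,X)=77/16
6. join BHIPZ+MQ (d=97/16, Q=-163/8) ⇒ BHIMPQZ; edges |BHIPZ|=11/16, |MQ|=43/8
  updated: d(BHIMPQZ,X)=33/8
7. join BHIMPQZ+X (d=33/8) ⇒ BHIMPQXZ; edges |BHIMPQZ|=33/16, |X|=33/16
final tree: (((((B:13/12,P:-1/12):41/8,Z:15/8):49/16,(H:27/16,I:-11/16):61/16):11/16,(M:9/5,Q:11/5):43/8):33/16,X:33/16)
total length: 481/16

49/16,61/16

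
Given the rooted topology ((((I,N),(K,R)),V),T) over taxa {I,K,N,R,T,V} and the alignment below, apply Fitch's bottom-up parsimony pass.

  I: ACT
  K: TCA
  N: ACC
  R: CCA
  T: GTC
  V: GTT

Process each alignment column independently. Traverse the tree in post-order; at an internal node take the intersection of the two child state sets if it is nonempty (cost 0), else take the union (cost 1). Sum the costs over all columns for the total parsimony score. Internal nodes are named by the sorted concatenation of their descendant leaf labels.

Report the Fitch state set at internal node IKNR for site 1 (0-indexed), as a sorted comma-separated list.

C

[col 0] IN: children I:{A}, N:{A} ∩→ {A}; cost 0
[col 0] KR: children K:{T}, R:{C} ∪→ {C,T}; cost 1
[col 0] IKNR: children IN:{A}, KR:{C,T} ∪→ {A,C,T}; cost 1
[col 0] IKNRV: children IKNR:{A,C,T}, V:{G} ∪→ {A,C,G,T}; cost 1
[col 0] IKNRTV: children IKNRV:{A,C,G,T}, T:{G} ∩→ {G}; cost 0
[col 1] IN: children I:{C}, N:{C} ∩→ {C}; cost 0
[col 1] KR: children K:{C}, R:{C} ∩→ {C}; cost 0
[col 1] IKNR: children IN:{C}, KR:{C} ∩→ {C}; cost 0
[col 1] IKNRV: children IKNR:{C}, V:{T} ∪→ {C,T}; cost 1
[col 1] IKNRTV: children IKNRV:{C,T}, T:{T} ∩→ {T}; cost 0
[col 2] IN: children I:{T}, N:{C} ∪→ {C,T}; cost 1
[col 2] KR: children K:{A}, R:{A} ∩→ {A}; cost 0
[col 2] IKNR: children IN:{C,T}, KR:{A} ∪→ {A,C,T}; cost 1
[col 2] IKNRV: children IKNR:{A,C,T}, V:{T} ∩→ {T}; cost 0
[col 2] IKNRTV: children IKNRV:{T}, T:{C} ∪→ {C,T}; cost 1
per-site changes: [3, 1, 3]; total = 7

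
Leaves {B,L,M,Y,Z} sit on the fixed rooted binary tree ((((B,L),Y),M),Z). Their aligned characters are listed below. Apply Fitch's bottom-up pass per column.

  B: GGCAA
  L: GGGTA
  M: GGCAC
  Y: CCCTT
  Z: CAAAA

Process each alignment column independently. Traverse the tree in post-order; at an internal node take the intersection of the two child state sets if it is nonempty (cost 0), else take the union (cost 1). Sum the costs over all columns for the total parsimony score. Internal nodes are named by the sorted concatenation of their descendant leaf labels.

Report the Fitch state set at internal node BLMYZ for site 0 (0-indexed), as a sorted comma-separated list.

site 0, node BL: B={G} ∩ L={G} → {G} (+0)
site 0, node BLY: BL={G} ∪ Y={C} → {C,G} (+1)
site 0, node BLMY: BLY={C,G} ∩ M={G} → {G} (+0)
site 0, node BLMYZ: BLMY={G} ∪ Z={C} → {C,G} (+1)
site 1, node BL: B={G} ∩ L={G} → {G} (+0)
site 1, node BLY: BL={G} ∪ Y={C} → {C,G} (+1)
site 1, node BLMY: BLY={C,G} ∩ M={G} → {G} (+0)
site 1, node BLMYZ: BLMY={G} ∪ Z={A} → {A,G} (+1)
site 2, node BL: B={C} ∪ L={G} → {C,G} (+1)
site 2, node BLY: BL={C,G} ∩ Y={C} → {C} (+0)
site 2, node BLMY: BLY={C} ∩ M={C} → {C} (+0)
site 2, node BLMYZ: BLMY={C} ∪ Z={A} → {A,C} (+1)
site 3, node BL: B={A} ∪ L={T} → {A,T} (+1)
site 3, node BLY: BL={A,T} ∩ Y={T} → {T} (+0)
site 3, node BLMY: BLY={T} ∪ M={A} → {A,T} (+1)
site 3, node BLMYZ: BLMY={A,T} ∩ Z={A} → {A} (+0)
site 4, node BL: B={A} ∩ L={A} → {A} (+0)
site 4, node BLY: BL={A} ∪ Y={T} → {A,T} (+1)
site 4, node BLMY: BLY={A,T} ∪ M={C} → {A,C,T} (+1)
site 4, node BLMYZ: BLMY={A,C,T} ∩ Z={A} → {A} (+0)
per-site changes: [2, 2, 2, 2, 2]; total = 10

C,G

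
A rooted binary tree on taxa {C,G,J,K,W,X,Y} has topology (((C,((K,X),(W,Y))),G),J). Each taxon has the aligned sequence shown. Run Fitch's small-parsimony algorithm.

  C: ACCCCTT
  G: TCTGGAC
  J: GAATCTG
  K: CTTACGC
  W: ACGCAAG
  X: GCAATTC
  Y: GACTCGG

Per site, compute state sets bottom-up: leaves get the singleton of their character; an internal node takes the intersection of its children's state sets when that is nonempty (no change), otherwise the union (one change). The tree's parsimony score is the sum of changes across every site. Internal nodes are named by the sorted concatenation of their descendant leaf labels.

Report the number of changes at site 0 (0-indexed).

[col 0] KX: children K:{C}, X:{G} ∪→ {C,G}; cost 1
[col 0] WY: children W:{A}, Y:{G} ∪→ {A,G}; cost 1
[col 0] KWXY: children KX:{C,G}, WY:{A,G} ∩→ {G}; cost 0
[col 0] CKWXY: children C:{A}, KWXY:{G} ∪→ {A,G}; cost 1
[col 0] CGKWXY: children CKWXY:{A,G}, G:{T} ∪→ {A,G,T}; cost 1
[col 0] CGJKWXY: children CGKWXY:{A,G,T}, J:{G} ∩→ {G}; cost 0
[col 1] KX: children K:{T}, X:{C} ∪→ {C,T}; cost 1
[col 1] WY: children W:{C}, Y:{A} ∪→ {A,C}; cost 1
[col 1] KWXY: children KX:{C,T}, WY:{A,C} ∩→ {C}; cost 0
[col 1] CKWXY: children C:{C}, KWXY:{C} ∩→ {C}; cost 0
[col 1] CGKWXY: children CKWXY:{C}, G:{C} ∩→ {C}; cost 0
[col 1] CGJKWXY: children CGKWXY:{C}, J:{A} ∪→ {A,C}; cost 1
[col 2] KX: children K:{T}, X:{A} ∪→ {A,T}; cost 1
[col 2] WY: children W:{G}, Y:{C} ∪→ {C,G}; cost 1
[col 2] KWXY: children KX:{A,T}, WY:{C,G} ∪→ {A,C,G,T}; cost 1
[col 2] CKWXY: children C:{C}, KWXY:{A,C,G,T} ∩→ {C}; cost 0
[col 2] CGKWXY: children CKWXY:{C}, G:{T} ∪→ {C,T}; cost 1
[col 2] CGJKWXY: children CGKWXY:{C,T}, J:{A} ∪→ {A,C,T}; cost 1
[col 3] KX: children K:{A}, X:{A} ∩→ {A}; cost 0
[col 3] WY: children W:{C}, Y:{T} ∪→ {C,T}; cost 1
[col 3] KWXY: children KX:{A}, WY:{C,T} ∪→ {A,C,T}; cost 1
[col 3] CKWXY: children C:{C}, KWXY:{A,C,T} ∩→ {C}; cost 0
[col 3] CGKWXY: children CKWXY:{C}, G:{G} ∪→ {C,G}; cost 1
[col 3] CGJKWXY: children CGKWXY:{C,G}, J:{T} ∪→ {C,G,T}; cost 1
[col 4] KX: children K:{C}, X:{T} ∪→ {C,T}; cost 1
[col 4] WY: children W:{A}, Y:{C} ∪→ {A,C}; cost 1
[col 4] KWXY: children KX:{C,T}, WY:{A,C} ∩→ {C}; cost 0
[col 4] CKWXY: children C:{C}, KWXY:{C} ∩→ {C}; cost 0
[col 4] CGKWXY: children CKWXY:{C}, G:{G} ∪→ {C,G}; cost 1
[col 4] CGJKWXY: children CGKWXY:{C,G}, J:{C} ∩→ {C}; cost 0
[col 5] KX: children K:{G}, X:{T} ∪→ {G,T}; cost 1
[col 5] WY: children W:{A}, Y:{G} ∪→ {A,G}; cost 1
[col 5] KWXY: children KX:{G,T}, WY:{A,G} ∩→ {G}; cost 0
[col 5] CKWXY: children C:{T}, KWXY:{G} ∪→ {G,T}; cost 1
[col 5] CGKWXY: children CKWXY:{G,T}, G:{A} ∪→ {A,G,T}; cost 1
[col 5] CGJKWXY: children CGKWXY:{A,G,T}, J:{T} ∩→ {T}; cost 0
[col 6] KX: children K:{C}, X:{C} ∩→ {C}; cost 0
[col 6] WY: children W:{G}, Y:{G} ∩→ {G}; cost 0
[col 6] KWXY: children KX:{C}, WY:{G} ∪→ {C,G}; cost 1
[col 6] CKWXY: children C:{T}, KWXY:{C,G} ∪→ {C,G,T}; cost 1
[col 6] CGKWXY: children CKWXY:{C,G,T}, G:{C} ∩→ {C}; cost 0
[col 6] CGJKWXY: children CGKWXY:{C}, J:{G} ∪→ {C,G}; cost 1
per-site changes: [4, 3, 5, 4, 3, 4, 3]; total = 26

4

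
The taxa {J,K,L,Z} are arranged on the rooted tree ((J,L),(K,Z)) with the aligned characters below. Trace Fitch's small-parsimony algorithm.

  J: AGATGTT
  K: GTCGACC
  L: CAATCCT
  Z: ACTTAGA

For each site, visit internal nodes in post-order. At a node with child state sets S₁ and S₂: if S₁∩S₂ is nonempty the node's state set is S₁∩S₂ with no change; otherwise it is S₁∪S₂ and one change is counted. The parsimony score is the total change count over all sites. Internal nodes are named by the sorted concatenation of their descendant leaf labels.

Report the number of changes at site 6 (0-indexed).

2

site 0, node JL: J={A} ∪ L={C} → {A,C} (+1)
site 0, node KZ: K={G} ∪ Z={A} → {A,G} (+1)
site 0, node JKLZ: JL={A,C} ∩ KZ={A,G} → {A} (+0)
site 1, node JL: J={G} ∪ L={A} → {A,G} (+1)
site 1, node KZ: K={T} ∪ Z={C} → {C,T} (+1)
site 1, node JKLZ: JL={A,G} ∪ KZ={C,T} → {A,C,G,T} (+1)
site 2, node JL: J={A} ∩ L={A} → {A} (+0)
site 2, node KZ: K={C} ∪ Z={T} → {C,T} (+1)
site 2, node JKLZ: JL={A} ∪ KZ={C,T} → {A,C,T} (+1)
site 3, node JL: J={T} ∩ L={T} → {T} (+0)
site 3, node KZ: K={G} ∪ Z={T} → {G,T} (+1)
site 3, node JKLZ: JL={T} ∩ KZ={G,T} → {T} (+0)
site 4, node JL: J={G} ∪ L={C} → {C,G} (+1)
site 4, node KZ: K={A} ∩ Z={A} → {A} (+0)
site 4, node JKLZ: JL={C,G} ∪ KZ={A} → {A,C,G} (+1)
site 5, node JL: J={T} ∪ L={C} → {C,T} (+1)
site 5, node KZ: K={C} ∪ Z={G} → {C,G} (+1)
site 5, node JKLZ: JL={C,T} ∩ KZ={C,G} → {C} (+0)
site 6, node JL: J={T} ∩ L={T} → {T} (+0)
site 6, node KZ: K={C} ∪ Z={A} → {A,C} (+1)
site 6, node JKLZ: JL={T} ∪ KZ={A,C} → {A,C,T} (+1)
per-site changes: [2, 3, 2, 1, 2, 2, 2]; total = 14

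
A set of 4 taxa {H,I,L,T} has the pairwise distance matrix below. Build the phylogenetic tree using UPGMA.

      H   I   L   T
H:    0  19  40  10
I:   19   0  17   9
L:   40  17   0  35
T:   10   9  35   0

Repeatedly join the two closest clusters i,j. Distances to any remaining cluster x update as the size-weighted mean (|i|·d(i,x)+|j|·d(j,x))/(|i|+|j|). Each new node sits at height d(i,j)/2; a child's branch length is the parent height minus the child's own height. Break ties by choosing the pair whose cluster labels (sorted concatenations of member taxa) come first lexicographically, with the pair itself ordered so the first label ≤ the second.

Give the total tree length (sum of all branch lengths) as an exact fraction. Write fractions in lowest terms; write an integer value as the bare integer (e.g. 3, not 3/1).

iteration 1: select I,T (d=9); attach at lengths (9/2, 9/2); label the merged cluster IT
  updated: d(H,IT)=29/2, d(IT,L)=26
iteration 2: select H,IT (d=29/2); attach at lengths (29/4, 11/4); label the merged cluster HIT
  updated: d(HIT,L)=92/3
iteration 3: select HIT,L (d=92/3); attach at lengths (97/12, 46/3); label the merged cluster HILT
final tree: ((H:29/4,(I:9/2,T:9/2):11/4):97/12,L:46/3)
total length: 509/12

509/12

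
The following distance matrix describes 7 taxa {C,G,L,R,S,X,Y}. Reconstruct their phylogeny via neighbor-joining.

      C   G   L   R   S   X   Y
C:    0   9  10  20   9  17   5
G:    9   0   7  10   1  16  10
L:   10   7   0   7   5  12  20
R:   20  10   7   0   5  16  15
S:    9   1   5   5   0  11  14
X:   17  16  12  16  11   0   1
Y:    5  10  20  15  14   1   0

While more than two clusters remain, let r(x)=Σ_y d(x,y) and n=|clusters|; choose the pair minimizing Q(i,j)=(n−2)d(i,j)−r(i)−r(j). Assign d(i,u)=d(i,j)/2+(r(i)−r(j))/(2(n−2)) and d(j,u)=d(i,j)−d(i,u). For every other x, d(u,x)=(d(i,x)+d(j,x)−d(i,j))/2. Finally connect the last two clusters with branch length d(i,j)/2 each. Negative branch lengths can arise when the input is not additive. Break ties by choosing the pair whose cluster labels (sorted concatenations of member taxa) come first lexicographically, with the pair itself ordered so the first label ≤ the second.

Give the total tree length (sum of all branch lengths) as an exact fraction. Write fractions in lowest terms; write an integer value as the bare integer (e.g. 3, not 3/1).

iteration 1: select X,Y (d=1, Q=-133); attach at lengths (13/10, -3/10); label the merged cluster XY
  updated: d(C,XY)=21/2, d(G,XY)=25/2, d(L,XY)=31/2, d(R,XY)=15, d(S,XY)=12
iteration 2: select C,XY (d=21/2, Q=-82); attach at lengths (35/8, 49/8); label the merged cluster CXY
  updated: d(CXY,G)=11/2, d(CXY,L)=15/2, d(CXY,R)=49/4, d(CXY,S)=21/4
iteration 3: select L,R (d=7, Q=-159/4); attach at lengths (53/24, 115/24); label the merged cluster LR
  updated: d(CXY,LR)=51/8, d(G,LR)=5, d(LR,S)=3/2
iteration 4: select CXY,G (d=11/2, Q=-141/8); attach at lengths (133/32, 43/32); label the merged cluster CGXY
  updated: d(CGXY,LR)=47/16, d(CGXY,S)=3/8
iteration 5: select CGXY,LR (d=47/16, Q=-77/16); attach at lengths (29/32, 65/32); label the merged cluster CGLRXY
  updated: d(CGLRXY,S)=-17/32
iteration 6: select CGLRXY,S (d=-17/32); attach at lengths (-17/64, -17/64); label the merged cluster CGLRSXY
final tree: ((((C:35/8,(X:13/10,Y:-3/10):49/8):133/32,G:43/32):29/32,(L:53/24,R:115/24):65/32):-17/64,S:-17/64)
total length: 845/32

845/32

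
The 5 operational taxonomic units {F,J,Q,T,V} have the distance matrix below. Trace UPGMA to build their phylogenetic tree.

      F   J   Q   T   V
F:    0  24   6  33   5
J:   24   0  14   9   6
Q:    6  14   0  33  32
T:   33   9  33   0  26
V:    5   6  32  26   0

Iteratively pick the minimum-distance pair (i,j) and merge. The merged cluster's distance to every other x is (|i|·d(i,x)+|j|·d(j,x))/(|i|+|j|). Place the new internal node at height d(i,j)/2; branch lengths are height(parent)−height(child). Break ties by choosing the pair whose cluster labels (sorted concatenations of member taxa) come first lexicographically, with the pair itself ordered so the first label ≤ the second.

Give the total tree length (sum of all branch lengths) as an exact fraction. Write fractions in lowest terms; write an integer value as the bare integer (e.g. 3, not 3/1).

235/6

iteration 1: select F,V (d=5); attach at lengths (5/2, 5/2); label the merged cluster FV
  updated: d(FV,J)=15, d(FV,Q)=19, d(FV,T)=59/2
iteration 2: select J,T (d=9); attach at lengths (9/2, 9/2); label the merged cluster JT
  updated: d(FV,JT)=89/4, d(JT,Q)=47/2
iteration 3: select FV,Q (d=19); attach at lengths (7, 19/2); label the merged cluster FQV
  updated: d(FQV,JT)=68/3
iteration 4: select FQV,JT (d=68/3); attach at lengths (11/6, 41/6); label the merged cluster FJQTV
final tree: (((F:5/2,V:5/2):7,Q:19/2):11/6,(J:9/2,T:9/2):41/6)
total length: 235/6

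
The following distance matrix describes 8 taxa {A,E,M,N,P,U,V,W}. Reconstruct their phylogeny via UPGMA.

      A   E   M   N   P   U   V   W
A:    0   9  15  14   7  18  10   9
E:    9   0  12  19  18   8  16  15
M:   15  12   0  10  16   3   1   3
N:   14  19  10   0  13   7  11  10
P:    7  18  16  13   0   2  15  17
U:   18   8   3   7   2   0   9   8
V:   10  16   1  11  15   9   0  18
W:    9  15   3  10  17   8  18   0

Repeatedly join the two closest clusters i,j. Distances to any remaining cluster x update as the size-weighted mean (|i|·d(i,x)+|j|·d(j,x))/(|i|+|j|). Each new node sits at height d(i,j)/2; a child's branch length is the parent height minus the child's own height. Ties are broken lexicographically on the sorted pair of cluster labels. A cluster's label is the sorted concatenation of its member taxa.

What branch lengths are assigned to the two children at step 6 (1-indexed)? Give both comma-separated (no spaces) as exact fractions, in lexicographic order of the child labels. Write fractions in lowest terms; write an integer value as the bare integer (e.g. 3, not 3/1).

1/4,1/2

step 1: merge (M,V) at d=1; branch lengths M→1/2, V→1/2; new cluster MV
  updated: d(A,MV)=25/2, d(E,MV)=14, d(MV,N)=21/2, d(MV,P)=31/2, d(MV,U)=6, d(MV,W)=21/2
step 2: merge (P,U) at d=2; branch lengths P→1, U→1; new cluster PU
  updated: d(A,PU)=25/2, d(E,PU)=13, d(MV,PU)=43/4, d(N,PU)=10, d(PU,W)=25/2
step 3: merge (A,E) at d=9; branch lengths A→9/2, E→9/2; new cluster AE
  updated: d(AE,MV)=53/4, d(AE,N)=33/2, d(AE,PU)=51/4, d(AE,W)=12
step 4: merge (N,PU) at d=10; branch lengths N→5, PU→4; new cluster NPU
  updated: d(AE,NPU)=14, d(MV,NPU)=32/3, d(NPU,W)=35/3
step 5: merge (MV,W) at d=21/2; branch lengths MV→19/4, W→21/4; new cluster MVW
  updated: d(AE,MVW)=77/6, d(MVW,NPU)=11
step 6: merge (MVW,NPU) at d=11; branch lengths MVW→1/4, NPU→1/2; new cluster MNPUVW
  updated: d(AE,MNPUVW)=161/12
step 7: merge (AE,MNPUVW) at d=161/12; branch lengths AE→53/24, MNPUVW→29/24; new cluster AEMNPUVW
final tree: ((A:9/2,E:9/2):53/24,(((M:1/2,V:1/2):19/4,W:21/4):1/4,(N:5,(P:1,U:1):4):1/2):29/24)
total length: 211/6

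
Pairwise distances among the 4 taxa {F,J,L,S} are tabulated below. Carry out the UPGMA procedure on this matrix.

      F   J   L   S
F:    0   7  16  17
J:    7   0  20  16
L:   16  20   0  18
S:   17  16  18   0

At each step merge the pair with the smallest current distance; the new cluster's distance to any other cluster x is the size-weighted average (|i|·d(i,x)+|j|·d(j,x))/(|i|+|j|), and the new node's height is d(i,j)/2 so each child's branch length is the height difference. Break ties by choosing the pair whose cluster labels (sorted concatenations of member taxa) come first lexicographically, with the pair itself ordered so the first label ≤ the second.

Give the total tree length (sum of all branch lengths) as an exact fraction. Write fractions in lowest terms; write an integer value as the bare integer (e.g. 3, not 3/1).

1. join F+J (d=7) ⇒ FJ; edges |F|=7/2, |J|=7/2
  updated: d(FJ,L)=18, d(FJ,S)=33/2
2. join FJ+S (d=33/2) ⇒ FJS; edges |FJ|=19/4, |S|=33/4
  updated: d(FJS,L)=18
3. join FJS+L (d=18) ⇒ FJLS; edges |FJS|=3/4, |L|=9
final tree: (((F:7/2,J:7/2):19/4,S:33/4):3/4,L:9)
total length: 119/4

119/4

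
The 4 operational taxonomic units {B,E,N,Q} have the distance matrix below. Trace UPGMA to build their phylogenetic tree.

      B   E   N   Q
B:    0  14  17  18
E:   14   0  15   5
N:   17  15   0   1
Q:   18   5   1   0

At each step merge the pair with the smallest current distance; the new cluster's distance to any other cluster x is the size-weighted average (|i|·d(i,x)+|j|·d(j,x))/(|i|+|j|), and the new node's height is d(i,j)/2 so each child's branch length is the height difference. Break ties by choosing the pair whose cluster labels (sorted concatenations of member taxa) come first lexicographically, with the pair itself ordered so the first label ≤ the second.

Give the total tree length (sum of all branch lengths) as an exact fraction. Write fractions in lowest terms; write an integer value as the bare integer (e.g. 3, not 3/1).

131/6

step 1: merge (N,Q) at d=1; branch lengths N→1/2, Q→1/2; new cluster NQ
  updated: d(B,NQ)=35/2, d(E,NQ)=10
step 2: merge (E,NQ) at d=10; branch lengths E→5, NQ→9/2; new cluster ENQ
  updated: d(B,ENQ)=49/3
step 3: merge (B,ENQ) at d=49/3; branch lengths B→49/6, ENQ→19/6; new cluster BENQ
final tree: (B:49/6,(E:5,(N:1/2,Q:1/2):9/2):19/6)
total length: 131/6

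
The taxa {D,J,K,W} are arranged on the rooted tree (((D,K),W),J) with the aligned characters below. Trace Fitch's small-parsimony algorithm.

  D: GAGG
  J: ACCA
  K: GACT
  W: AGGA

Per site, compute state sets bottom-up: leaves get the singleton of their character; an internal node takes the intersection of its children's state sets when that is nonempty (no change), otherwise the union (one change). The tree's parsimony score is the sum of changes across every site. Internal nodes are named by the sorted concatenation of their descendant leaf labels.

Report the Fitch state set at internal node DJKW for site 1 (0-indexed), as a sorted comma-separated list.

A,C,G

DK@0: {G} ∩ {G} = {G} (intersection, +0)
DKW@0: {G} ∪ {A} = {A,G} (union, +1)
DJKW@0: {A,G} ∩ {A} = {A} (intersection, +0)
DK@1: {A} ∩ {A} = {A} (intersection, +0)
DKW@1: {A} ∪ {G} = {A,G} (union, +1)
DJKW@1: {A,G} ∪ {C} = {A,C,G} (union, +1)
DK@2: {G} ∪ {C} = {C,G} (union, +1)
DKW@2: {C,G} ∩ {G} = {G} (intersection, +0)
DJKW@2: {G} ∪ {C} = {C,G} (union, +1)
DK@3: {G} ∪ {T} = {G,T} (union, +1)
DKW@3: {G,T} ∪ {A} = {A,G,T} (union, +1)
DJKW@3: {A,G,T} ∩ {A} = {A} (intersection, +0)
per-site changes: [1, 2, 2, 2]; total = 7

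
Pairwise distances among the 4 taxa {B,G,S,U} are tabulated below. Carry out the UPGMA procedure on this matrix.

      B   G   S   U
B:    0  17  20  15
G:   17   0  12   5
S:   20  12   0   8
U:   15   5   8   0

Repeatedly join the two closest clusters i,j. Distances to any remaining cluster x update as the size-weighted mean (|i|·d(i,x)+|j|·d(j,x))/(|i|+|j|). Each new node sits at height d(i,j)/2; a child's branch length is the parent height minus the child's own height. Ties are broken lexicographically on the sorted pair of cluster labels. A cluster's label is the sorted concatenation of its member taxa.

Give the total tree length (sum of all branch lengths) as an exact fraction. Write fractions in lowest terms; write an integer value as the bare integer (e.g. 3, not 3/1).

149/6

1. join G+U (d=5) ⇒ GU; edges |G|=5/2, |U|=5/2
  updated: d(B,GU)=16, d(GU,S)=10
2. join GU+S (d=10) ⇒ GSU; edges |GU|=5/2, |S|=5
  updated: d(B,GSU)=52/3
3. join B+GSU (d=52/3) ⇒ BGSU; edges |B|=26/3, |GSU|=11/3
final tree: (B:26/3,((G:5/2,U:5/2):5/2,S:5):11/3)
total length: 149/6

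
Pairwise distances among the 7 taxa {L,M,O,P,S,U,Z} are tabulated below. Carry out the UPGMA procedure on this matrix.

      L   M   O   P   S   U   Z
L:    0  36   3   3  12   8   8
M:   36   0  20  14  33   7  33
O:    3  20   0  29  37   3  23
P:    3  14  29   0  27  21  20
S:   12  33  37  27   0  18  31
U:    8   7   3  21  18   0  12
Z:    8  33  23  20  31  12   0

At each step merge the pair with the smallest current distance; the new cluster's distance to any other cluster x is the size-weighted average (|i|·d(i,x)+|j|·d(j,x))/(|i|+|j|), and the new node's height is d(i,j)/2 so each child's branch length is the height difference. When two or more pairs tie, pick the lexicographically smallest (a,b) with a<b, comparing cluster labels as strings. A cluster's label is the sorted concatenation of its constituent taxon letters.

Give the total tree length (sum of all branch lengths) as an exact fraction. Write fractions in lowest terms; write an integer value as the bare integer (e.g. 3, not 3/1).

step 1: merge (L,O) at d=3; branch lengths L→3/2, O→3/2; new cluster LO
  updated: d(LO,M)=28, d(LO,P)=16, d(LO,S)=49/2, d(LO,U)=11/2, d(LO,Z)=31/2
step 2: merge (LO,U) at d=11/2; branch lengths LO→5/4, U→11/4; new cluster LOU
  updated: d(LOU,M)=21, d(LOU,P)=53/3, d(LOU,S)=67/3, d(LOU,Z)=43/3
step 3: merge (M,P) at d=14; branch lengths M→7, P→7; new cluster MP
  updated: d(LOU,MP)=58/3, d(MP,S)=30, d(MP,Z)=53/2
step 4: merge (LOU,Z) at d=43/3; branch lengths LOU→53/12, Z→43/6; new cluster LOUZ
  updated: d(LOUZ,MP)=169/8, d(LOUZ,S)=49/2
step 5: merge (LOUZ,MP) at d=169/8; branch lengths LOUZ→163/48, MP→57/16; new cluster LMOPUZ
  updated: d(LMOPUZ,S)=79/3
step 6: merge (LMOPUZ,S) at d=79/3; branch lengths LMOPUZ→125/48, S→79/6; new cluster LMOPSUZ
final tree: (((((L:3/2,O:3/2):5/4,U:11/4):53/12,Z:43/6):163/48,(M:7,P:7):57/16):125/48,S:79/6)
total length: 885/16

885/16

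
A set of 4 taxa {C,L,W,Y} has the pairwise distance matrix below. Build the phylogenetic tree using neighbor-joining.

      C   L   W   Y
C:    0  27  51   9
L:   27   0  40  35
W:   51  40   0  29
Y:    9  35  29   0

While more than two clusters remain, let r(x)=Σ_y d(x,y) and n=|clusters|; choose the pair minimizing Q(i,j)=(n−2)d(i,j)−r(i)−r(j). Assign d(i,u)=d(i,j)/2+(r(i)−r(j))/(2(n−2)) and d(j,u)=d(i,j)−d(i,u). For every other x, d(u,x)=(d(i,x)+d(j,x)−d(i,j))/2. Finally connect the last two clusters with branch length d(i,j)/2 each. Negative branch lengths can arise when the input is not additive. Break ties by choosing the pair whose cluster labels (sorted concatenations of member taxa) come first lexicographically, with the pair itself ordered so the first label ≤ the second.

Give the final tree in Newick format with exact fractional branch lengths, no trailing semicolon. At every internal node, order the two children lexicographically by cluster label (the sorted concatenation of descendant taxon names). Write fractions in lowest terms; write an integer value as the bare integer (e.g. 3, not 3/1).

iteration 1: select C,Y (d=9, Q=-142); attach at lengths (8, 1); label the merged cluster CY
  updated: d(CY,L)=53/2, d(CY,W)=71/2
iteration 2: select CY,L (d=53/2, Q=-102); attach at lengths (11, 31/2); label the merged cluster CLY
  updated: d(CLY,W)=49/2
iteration 3: select CLY,W (d=49/2); attach at lengths (49/4, 49/4); label the merged cluster CLWY
final tree: (((C:8,Y:1):11,L:31/2):49/4,W:49/4)
total length: 60

(((C:8,Y:1):11,L:31/2):49/4,W:49/4)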